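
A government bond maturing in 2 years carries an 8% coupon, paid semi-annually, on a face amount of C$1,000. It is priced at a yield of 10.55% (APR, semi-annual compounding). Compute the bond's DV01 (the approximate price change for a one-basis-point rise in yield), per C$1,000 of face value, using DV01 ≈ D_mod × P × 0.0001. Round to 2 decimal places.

Periodic yield y = 0.05275.
  t   CF        PV=CF/(1+0.05275)^t    t·PV
  1        40.00        37.9957        37.9957
  2        40.00        36.0919        72.1838
  3        40.00        34.2834       102.8503
  4     1,040.00       846.7054     3,386.8217
  Σ                    955.0765     3,599.8514
P = 955.0765; D_Mac = 3.76918 half-year periods = 1.88459 yrs; D_mod = 1.79016 yrs.
DV01 ≈ 1.79016 × 955.0765 × 0.0001 = 0.170974.

C$0.17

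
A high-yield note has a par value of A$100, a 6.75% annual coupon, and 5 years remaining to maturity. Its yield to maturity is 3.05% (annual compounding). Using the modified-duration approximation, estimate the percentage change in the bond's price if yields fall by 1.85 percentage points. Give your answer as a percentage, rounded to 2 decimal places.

Periodic yield y = 0.0305. Modified duration first:
  t   CF        PV=CF/(1+0.0305)^t    t·PV
  1         6.75         6.5502         6.5502
  2         6.75         6.3563        12.7127
  3         6.75         6.1682        18.5047
  4         6.75         5.9857        23.9426
  5       106.75        91.8603       459.3015
  Σ                    116.9208       521.0117
P = 116.9208; D_Mac = 4.45611 yrs; D_mod = 4.45611/(1+0.0305) = 4.32422 yrs.
ΔP/P ≈ -D_mod · Δy = -4.32422 × (-0.0185) = +0.079998 = +7.9998%.

+8.00%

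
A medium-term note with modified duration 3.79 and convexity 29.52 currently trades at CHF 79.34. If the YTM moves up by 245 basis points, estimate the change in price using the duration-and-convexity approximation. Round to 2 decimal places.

Duration effect: -D_mod·Δy = -3.79 × (+0.0245) = -0.092855
Convexity effect: ½·C·(Δy)² = 0.5 × 29.52 × (0.0245)² = +0.00885969
ΔP/P ≈ -0.092855 + 0.00885969 = -0.08399531
ΔP ≈ 79.34 × (-0.08399531) = -6.6641878954.

-CHF 6.66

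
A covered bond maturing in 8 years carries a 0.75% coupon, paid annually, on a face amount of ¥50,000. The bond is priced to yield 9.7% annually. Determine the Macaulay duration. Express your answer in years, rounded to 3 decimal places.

7.689 years

Periodic yield y = 0.097. Discount each cash flow and weight by its year:
  t   CF        PV=CF/(1+0.097)^t    t·PV
  1       375.00       341.8414       341.8414
  2       375.00       311.6148       623.2295
  3       375.00       284.0609       852.1826
  4       375.00       258.9433     1,035.7734
  5       375.00       236.0468     1,180.2340
  6       375.00       215.1748     1,291.0491
  7       375.00       196.1484     1,373.0391
  8    50,375.00    24,019.3936   192,155.1486
  Σ                 25,863.2240   198,852.4977
Price P = Σ PV = 25,863.2240.
Macaulay duration = Σ(t·PV) / P = 198,852.4977 / 25,863.2240 = 7.68862 years.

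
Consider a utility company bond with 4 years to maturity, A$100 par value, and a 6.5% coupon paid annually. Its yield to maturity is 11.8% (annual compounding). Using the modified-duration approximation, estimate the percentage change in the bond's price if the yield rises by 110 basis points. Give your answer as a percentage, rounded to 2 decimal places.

-3.55%

Periodic yield y = 0.118. Modified duration first:
  t   CF        PV=CF/(1+0.118)^t    t·PV
  1         6.50         5.8140         5.8140
  2         6.50         5.2003        10.4006
  3         6.50         4.6514        13.9543
  4       106.50        68.1683       272.6732
  Σ                     83.8340       302.8421
P = 83.8340; D_Mac = 3.61240 yrs; D_mod = 3.61240/(1+0.118) = 3.23113 yrs.
ΔP/P ≈ -D_mod · Δy = -3.23113 × (+0.011) = -0.035542 = -3.5542%.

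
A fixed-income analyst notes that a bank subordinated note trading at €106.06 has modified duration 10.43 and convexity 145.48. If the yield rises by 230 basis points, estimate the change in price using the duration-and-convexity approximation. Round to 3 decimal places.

-€21.362

Duration effect: -D_mod·Δy = -10.43 × (+0.023) = -0.239890
Convexity effect: ½·C·(Δy)² = 0.5 × 145.48 × (0.023)² = +0.03847946
ΔP/P ≈ -0.239890 + 0.03847946 = -0.20141054
ΔP ≈ 106.06 × (-0.20141054) = -21.3616018724.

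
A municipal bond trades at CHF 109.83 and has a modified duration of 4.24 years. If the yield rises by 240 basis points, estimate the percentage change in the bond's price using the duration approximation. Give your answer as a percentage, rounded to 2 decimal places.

-10.18%

Duration approximation: ΔP/P ≈ -D_mod · Δy = -4.24 × (+0.024) = -0.101760.
As a percentage: -10.1760%.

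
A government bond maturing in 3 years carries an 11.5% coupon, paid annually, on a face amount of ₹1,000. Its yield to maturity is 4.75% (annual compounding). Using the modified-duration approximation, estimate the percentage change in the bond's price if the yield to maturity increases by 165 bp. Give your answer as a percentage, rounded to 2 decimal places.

Periodic yield y = 0.0475. Modified duration first:
  t   CF        PV=CF/(1+0.0475)^t    t·PV
  1       115.00       109.7852       109.7852
  2       115.00       104.8069       209.6138
  3     1,115.00       970.0917     2,910.2750
  Σ                  1,184.6837     3,229.6739
P = 1,184.6837; D_Mac = 2.72619 yrs; D_mod = 2.72619/(1+0.0475) = 2.60257 yrs.
ΔP/P ≈ -D_mod · Δy = -2.60257 × (+0.0165) = -0.042942 = -4.2942%.

-4.29%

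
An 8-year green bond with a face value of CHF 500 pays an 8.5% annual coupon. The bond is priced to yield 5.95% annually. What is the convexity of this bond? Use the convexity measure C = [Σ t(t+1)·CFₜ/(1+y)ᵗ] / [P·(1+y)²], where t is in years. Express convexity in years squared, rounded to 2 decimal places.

45.85

With y = 0.0595:
  t   CF        PV=CF/(1+0.0595)^t    t·PV        t(t+1)·PV
  1        42.50        40.1133        40.1133          80.2265
  2        42.50        37.8606        75.7211         227.1633
  3        42.50        35.7344       107.2031         428.8124
  4        42.50        33.7276       134.9103         674.5515
  5        42.50        31.8335       159.1674         955.0044
  6        42.50        30.0458       180.2745       1,261.9218
  7        42.50        28.3584       198.5090       1,588.0722
  8       542.50       341.6584     2,733.2669      24,599.4020
  Σ                    579.3318     3,629.1656      29,815.1541
P = 579.3318.
Convexity = Σ t(t+1)·PV / [P·(1+y)²] = 29,815.1541 / (579.3318 × 1.122540) = 45.84667.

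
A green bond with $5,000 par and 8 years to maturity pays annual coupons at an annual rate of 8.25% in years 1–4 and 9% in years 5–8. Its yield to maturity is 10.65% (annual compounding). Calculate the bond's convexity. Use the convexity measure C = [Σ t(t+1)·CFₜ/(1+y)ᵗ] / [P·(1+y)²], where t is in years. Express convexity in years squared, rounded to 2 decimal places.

39.88

With y = 0.1065:
  t   CF        PV=CF/(1+0.1065)^t    t·PV        t(t+1)·PV
  1       412.50       372.7971       372.7971         745.5942
  2       412.50       336.9156       673.8312       2,021.4936
  3       412.50       304.4877       913.4630       3,653.8519
  4       412.50       275.1809     1,100.7236       5,503.6179
  5       450.00       271.3035     1,356.5176       8,139.1055
  6       450.00       245.1907     1,471.1442      10,298.0097
  7       450.00       221.5912     1,551.1387      12,409.1094
  8     5,450.00     2,425.4100    19,403.2797     174,629.5169
  Σ                  4,452.8767    26,842.8950     217,400.2991
P = 4,452.8767.
Convexity = Σ t(t+1)·PV / [P·(1+y)²] = 217,400.2991 / (4,452.8767 × 1.224342) = 39.87646.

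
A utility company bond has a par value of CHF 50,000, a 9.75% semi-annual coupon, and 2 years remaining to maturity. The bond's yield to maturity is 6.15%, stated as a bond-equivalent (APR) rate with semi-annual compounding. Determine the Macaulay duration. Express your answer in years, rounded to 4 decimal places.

1.8696 years

Periodic yield y = 0.03075. Discount each cash flow and weight by its period:
  t   CF        PV=CF/(1+0.03075)^t    t·PV
  1     2,437.50     2,364.7829     2,364.7829
  2     2,437.50     2,294.2352     4,588.4704
  3     2,437.50     2,225.7921     6,677.3763
  4    52,437.50    46,454.5871   185,818.3484
  Σ                 53,339.3973   199,448.9780
Price P = Σ PV = 53,339.3973.
Macaulay duration = Σ(t·PV) / P = 199,448.9780 / 53,339.3973 = 3.73924 half-year periods.
In years: 3.73924 / 2 = 1.86962 years.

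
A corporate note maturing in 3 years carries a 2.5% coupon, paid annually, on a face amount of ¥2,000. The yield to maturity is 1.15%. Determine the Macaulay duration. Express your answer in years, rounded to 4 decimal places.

2.9289 years

Periodic yield y = 0.0115. Discount each cash flow and weight by its year:
  t   CF        PV=CF/(1+0.0115)^t    t·PV
  1        50.00        49.4315        49.4315
  2        50.00        48.8695        97.7391
  3     2,050.00     1,980.8710     5,942.6131
  Σ                  2,079.1721     6,089.7837
Price P = Σ PV = 2,079.1721.
Macaulay duration = Σ(t·PV) / P = 6,089.7837 / 2,079.1721 = 2.92895 years.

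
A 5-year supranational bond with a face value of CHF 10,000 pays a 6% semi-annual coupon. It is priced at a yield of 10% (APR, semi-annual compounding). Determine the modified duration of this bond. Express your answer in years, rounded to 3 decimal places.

Periodic yield y = 0.05. First find Macaulay duration:
  t   CF        PV=CF/(1+0.05)^t    t·PV
  1       300.00       285.7143       285.7143
  2       300.00       272.1088       544.2177
  3       300.00       259.1513       777.4538
  4       300.00       246.8107       987.2430
  5       300.00       235.0578     1,175.2892
  6       300.00       223.8646     1,343.1877
  7       300.00       213.2044     1,492.4308
  8       300.00       203.0518     1,624.4145
  9       300.00       193.3827     1,740.4441
  10   10,300.00     6,323.3065    63,233.0651
  Σ                  8,455.6530    73,203.4602
P = 8,455.6530; Macaulay duration = 73,203.4602 / 8,455.6530 = 8.65734 half-year periods = 4.32867 years.
Modified duration = D_Mac / (1 + y) = 4.32867 / 1.05 = 4.12254 years.

4.123 years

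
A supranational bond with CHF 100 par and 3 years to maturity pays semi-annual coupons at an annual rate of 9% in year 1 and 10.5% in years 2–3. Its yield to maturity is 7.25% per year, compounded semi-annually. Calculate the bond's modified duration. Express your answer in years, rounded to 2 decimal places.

2.60 years

Periodic yield y = 0.03625. First find Macaulay duration:
  t   CF        PV=CF/(1+0.03625)^t    t·PV
  1         4.50         4.3426         4.3426
  2         4.50         4.1907         8.3813
  3         5.25         4.7181        14.1543
  4         5.25         4.5530        18.2121
  5         5.25         4.3938        21.9688
  6       105.25        85.0031       510.0187
  Σ                    107.2012       577.0778
P = 107.2012; Macaulay duration = 577.0778 / 107.2012 = 5.38313 half-year periods = 2.69156 years.
Modified duration = D_Mac / (1 + y) = 2.69156 / 1.03625 = 2.59741 years.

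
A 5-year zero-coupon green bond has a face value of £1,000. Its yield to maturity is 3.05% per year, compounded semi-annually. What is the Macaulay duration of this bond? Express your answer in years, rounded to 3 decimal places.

A zero-coupon bond has a single cash flow at maturity, so its Macaulay duration equals its maturity: 5 years.
(Equivalently: 10 semi-annual periods ÷ 2 = 5 years.)

5.000 years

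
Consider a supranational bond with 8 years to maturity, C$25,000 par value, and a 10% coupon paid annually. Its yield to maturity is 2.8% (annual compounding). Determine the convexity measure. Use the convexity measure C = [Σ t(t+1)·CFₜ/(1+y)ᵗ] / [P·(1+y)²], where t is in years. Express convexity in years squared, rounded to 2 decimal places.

With y = 0.028:
  t   CF        PV=CF/(1+0.028)^t    t·PV        t(t+1)·PV
  1     2,500.00     2,431.9066     2,431.9066       4,863.8132
  2     2,500.00     2,365.6679     4,731.3358      14,194.0075
  3     2,500.00     2,301.2334     6,903.7001      27,614.8005
  4     2,500.00     2,238.5539     8,954.2155      44,771.0774
  5     2,500.00     2,177.5816    10,887.9079      65,327.4476
  6     2,500.00     2,118.2700    12,709.6202      88,967.3411
  7     2,500.00     2,060.5740    14,424.0177     115,392.1414
  8    27,500.00    22,048.9431   176,391.5447   1,587,523.9026
  Σ                 37,742.7304   237,434.2486   1,948,654.5314
P = 37,742.7304.
Convexity = Σ t(t+1)·PV / [P·(1+y)²] = 1,948,654.5314 / (37,742.7304 × 1.056784) = 48.85571.

48.86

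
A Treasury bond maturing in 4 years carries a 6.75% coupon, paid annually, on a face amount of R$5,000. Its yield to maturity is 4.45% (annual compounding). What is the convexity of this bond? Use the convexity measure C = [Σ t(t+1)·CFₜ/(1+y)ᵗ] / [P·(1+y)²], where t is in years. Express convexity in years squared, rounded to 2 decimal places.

16.21

With y = 0.0445:
  t   CF        PV=CF/(1+0.0445)^t    t·PV        t(t+1)·PV
  1       337.50       323.1211       323.1211         646.2422
  2       337.50       309.3548       618.7096       1,856.1289
  3       337.50       296.1750       888.5251       3,554.1004
  4     5,337.50     4,484.3976    17,937.5904      89,687.9519
  Σ                  5,413.0486    19,767.9462      95,744.4234
P = 5,413.0486.
Convexity = Σ t(t+1)·PV / [P·(1+y)²] = 95,744.4234 / (5,413.0486 × 1.090980) = 16.21267.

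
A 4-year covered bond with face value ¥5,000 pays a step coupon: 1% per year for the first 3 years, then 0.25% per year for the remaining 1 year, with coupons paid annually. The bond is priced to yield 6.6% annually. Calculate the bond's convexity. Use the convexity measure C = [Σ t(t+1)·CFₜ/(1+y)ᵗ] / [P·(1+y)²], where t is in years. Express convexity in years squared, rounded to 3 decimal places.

With y = 0.066:
  t   CF        PV=CF/(1+0.066)^t    t·PV        t(t+1)·PV
  1        50.00        46.9043        46.9043          93.8086
  2        50.00        44.0003        88.0006         264.0018
  3        50.00        41.2761       123.8282         495.3129
  4     5,012.50     3,881.7322    15,526.9287      77,634.6434
  Σ                  4,013.9129    15,785.6618      78,487.7667
P = 4,013.9129.
Convexity = Σ t(t+1)·PV / [P·(1+y)²] = 78,487.7667 / (4,013.9129 × 1.136356) = 17.20757.

17.208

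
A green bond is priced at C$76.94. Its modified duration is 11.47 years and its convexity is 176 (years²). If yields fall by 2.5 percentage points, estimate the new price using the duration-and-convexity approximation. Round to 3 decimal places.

Duration effect: -D_mod·Δy = -11.47 × (-0.025) = +0.286750
Convexity effect: ½·C·(Δy)² = 0.5 × 176 × (-0.025)² = +0.0550000
ΔP/P ≈ +0.286750 + 0.0550000 = +0.341750
New price ≈ 76.94 × (1 + 0.341750) = 103.234245.

C$103.234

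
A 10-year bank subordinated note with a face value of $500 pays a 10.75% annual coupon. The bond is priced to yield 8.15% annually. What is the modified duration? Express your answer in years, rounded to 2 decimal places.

6.34 years

Periodic yield y = 0.0815. First find Macaulay duration:
  t   CF        PV=CF/(1+0.0815)^t    t·PV
  1        53.75        49.6995        49.6995
  2        53.75        45.9542        91.9084
  3        53.75        42.4912       127.4736
  4        53.75        39.2891       157.1565
  5        53.75        36.3284       181.6418
  6        53.75        33.5907       201.5443
  7        53.75        31.0594       217.4157
  8        53.75        28.7188       229.7504
  9        53.75        26.5546       238.9914
  10      553.75       252.9580     2,529.5805
  Σ                    586.6439     4,025.1621
P = 586.6439; Macaulay duration = 4,025.1621 / 586.6439 = 6.86134 years.
Modified duration = D_Mac / (1 + y) = 6.86134 / 1.0815 = 6.34428 years.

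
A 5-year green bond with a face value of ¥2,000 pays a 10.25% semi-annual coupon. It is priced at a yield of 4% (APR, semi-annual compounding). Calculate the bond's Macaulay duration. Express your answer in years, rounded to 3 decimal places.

Periodic yield y = 0.02. Discount each cash flow and weight by its period:
  t   CF        PV=CF/(1+0.02)^t    t·PV
  1       102.50       100.4902       100.4902
  2       102.50        98.5198       197.0396
  3       102.50        96.5880       289.7641
  4       102.50        94.6942       378.7766
  5       102.50        92.8374       464.1870
  6       102.50        91.0171       546.1024
  7       102.50        89.2324       624.6269
  8       102.50        87.4828       699.8621
  9       102.50        85.7674       771.9067
  10    2,102.50     1,724.7823    17,247.8230
  Σ                  2,561.4116    21,320.5787
Price P = Σ PV = 2,561.4116.
Macaulay duration = Σ(t·PV) / P = 21,320.5787 / 2,561.4116 = 8.32376 half-year periods.
In years: 8.32376 / 2 = 4.16188 years.

4.162 years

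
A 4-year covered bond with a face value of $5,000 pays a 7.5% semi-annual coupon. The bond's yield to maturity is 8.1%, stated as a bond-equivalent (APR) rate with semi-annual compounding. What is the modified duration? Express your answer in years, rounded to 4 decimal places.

Periodic yield y = 0.0405. First find Macaulay duration:
  t   CF        PV=CF/(1+0.0405)^t    t·PV
  1       187.50       180.2018       180.2018
  2       187.50       173.1877       346.3754
  3       187.50       166.4466       499.3399
  4       187.50       159.9679       639.8717
  5       187.50       153.7414       768.7070
  6       187.50       147.7572       886.5434
  7       187.50       142.0060       994.0420
  8     5,187.50     3,775.9083    30,207.2660
  Σ                  4,899.2170    34,522.3474
P = 4,899.2170; Macaulay duration = 34,522.3474 / 4,899.2170 = 7.04650 half-year periods = 3.52325 years.
Modified duration = D_Mac / (1 + y) = 3.52325 / 1.0405 = 3.38611 years.

3.3861 years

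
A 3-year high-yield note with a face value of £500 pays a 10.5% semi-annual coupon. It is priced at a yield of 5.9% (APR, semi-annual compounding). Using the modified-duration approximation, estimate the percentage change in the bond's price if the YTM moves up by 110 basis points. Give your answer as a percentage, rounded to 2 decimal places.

-2.86%

Periodic yield y = 0.0295. Modified duration first:
  t   CF        PV=CF/(1+0.0295)^t    t·PV
  1        26.25        25.4978        25.4978
  2        26.25        24.7672        49.5344
  3        26.25        24.0575        72.1725
  4        26.25        23.3681        93.4725
  5        26.25        22.6985       113.4926
  6       526.25       442.0119     2,652.0717
  Σ                    562.4011     3,006.2414
P = 562.4011; D_Mac = 5.34537 half-year periods = 2.67268 yrs; D_mod = 2.67268/(1+0.0295) = 2.59610 yrs.
ΔP/P ≈ -D_mod · Δy = -2.59610 × (+0.011) = -0.028557 = -2.8557%.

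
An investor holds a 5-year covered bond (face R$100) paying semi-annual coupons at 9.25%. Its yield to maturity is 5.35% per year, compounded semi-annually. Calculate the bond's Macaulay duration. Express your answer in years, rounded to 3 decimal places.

4.191 years

Periodic yield y = 0.02675. Discount each cash flow and weight by its period:
  t   CF        PV=CF/(1+0.02675)^t    t·PV
  1        4.625         4.5045         4.5045
  2        4.625         4.3871         8.7743
  3        4.625         4.2728        12.8185
  4        4.625         4.1615        16.6461
  5        4.625         4.0531        20.2655
  6        4.625         3.9475        23.6851
  7        4.625         3.8447        26.9127
  8        4.625         3.7445        29.9560
  9        4.625         3.6469        32.8225
  10     104.625        80.3505       803.5046
  Σ                    116.9132       979.8899
Price P = Σ PV = 116.9132.
Macaulay duration = Σ(t·PV) / P = 979.8899 / 116.9132 = 8.38134 half-year periods.
In years: 8.38134 / 2 = 4.19067 years.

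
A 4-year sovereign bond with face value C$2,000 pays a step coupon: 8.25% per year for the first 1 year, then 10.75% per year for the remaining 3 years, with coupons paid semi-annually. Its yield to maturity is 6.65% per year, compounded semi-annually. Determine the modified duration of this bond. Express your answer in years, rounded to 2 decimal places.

Periodic yield y = 0.03325. First find Macaulay duration:
  t   CF        PV=CF/(1+0.03325)^t    t·PV
  1        82.50        79.8451        79.8451
  2        82.50        77.2757       154.5515
  3       107.50        97.4523       292.3570
  4       107.50        94.3163       377.2652
  5       107.50        91.2812       456.4061
  6       107.50        88.3438       530.0627
  7       107.50        85.5009       598.5061
  8     2,107.50     1,622.2742    12,978.1939
  Σ                  2,236.2896    15,467.1876
P = 2,236.2896; Macaulay duration = 15,467.1876 / 2,236.2896 = 6.91645 half-year periods = 3.45823 years.
Modified duration = D_Mac / (1 + y) = 3.45823 / 1.03325 = 3.34694 years.

3.35 years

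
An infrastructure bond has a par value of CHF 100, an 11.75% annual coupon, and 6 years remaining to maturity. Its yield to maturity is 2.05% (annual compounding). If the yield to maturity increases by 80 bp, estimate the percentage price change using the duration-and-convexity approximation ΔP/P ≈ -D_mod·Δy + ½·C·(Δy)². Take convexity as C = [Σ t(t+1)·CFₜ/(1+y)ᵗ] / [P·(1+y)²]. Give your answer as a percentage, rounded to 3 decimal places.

-3.751%

With y = 0.0205:
  t   CF        PV=CF/(1+0.0205)^t    t·PV        t(t+1)·PV
  1        11.75        11.5140        11.5140          23.0279
  2        11.75        11.2827        22.5653          67.6960
  3        11.75        11.0560        33.1681         132.6722
  4        11.75        10.8339        43.3357         216.6785
  5        11.75        10.6163        53.0815         318.4887
  6       111.75        98.9394       593.6367       4,155.4568
  Σ                    154.2423       757.3012       4,914.0202
P = 154.2423; D_Mac = 4.90981 yrs; D_mod = 4.81119 yrs; C = 30.59197.
Duration effect: -4.81119 × (+0.008) = -0.038489
Convexity effect: 0.5 × 30.59197 × (0.008)² = +0.0009789
ΔP/P ≈ -0.038489 + 0.0009789 = -0.037511 = -3.7511%.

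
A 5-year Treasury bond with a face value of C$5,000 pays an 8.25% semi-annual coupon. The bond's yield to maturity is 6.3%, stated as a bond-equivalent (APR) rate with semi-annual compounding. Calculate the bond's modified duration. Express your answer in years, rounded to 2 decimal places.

4.10 years

Periodic yield y = 0.0315. First find Macaulay duration:
  t   CF        PV=CF/(1+0.0315)^t    t·PV
  1       206.25       199.9515       199.9515
  2       206.25       193.8454       387.6908
  3       206.25       187.9257       563.7772
  4       206.25       182.1869       728.7474
  5       206.25       176.6232       883.1161
  6       206.25       171.2295     1,027.3769
  7       206.25       166.0005     1,162.0033
  8       206.25       160.9311     1,287.4492
  9       206.25       156.0166     1,404.1496
  10    5,206.25     3,817.9716    38,179.7162
  Σ                  5,412.6821    45,823.9782
P = 5,412.6821; Macaulay duration = 45,823.9782 / 5,412.6821 = 8.46604 half-year periods = 4.23302 years.
Modified duration = D_Mac / (1 + y) = 4.23302 / 1.0315 = 4.10375 years.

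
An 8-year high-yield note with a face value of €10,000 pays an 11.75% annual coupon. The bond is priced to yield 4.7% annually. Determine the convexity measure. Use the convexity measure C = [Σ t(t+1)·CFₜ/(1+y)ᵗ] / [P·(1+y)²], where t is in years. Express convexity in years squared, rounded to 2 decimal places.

With y = 0.047:
  t   CF        PV=CF/(1+0.047)^t    t·PV        t(t+1)·PV
  1     1,175.00     1,122.2541     1,122.2541       2,244.5081
  2     1,175.00     1,071.8759     2,143.7518       6,431.2554
  3     1,175.00     1,023.7592     3,071.2776      12,285.1105
  4     1,175.00       977.8025     3,911.2100      19,556.0498
  5     1,175.00       933.9088     4,669.5439      28,017.2634
  6     1,175.00       891.9855     5,351.9128      37,463.3894
  7     1,175.00       851.9441     5,963.6086      47,708.8691
  8    11,175.00     7,738.8081    61,910.4649     557,194.1843
  Σ                 14,612.3381    88,144.0237     710,900.6300
P = 14,612.3381.
Convexity = Σ t(t+1)·PV / [P·(1+y)²] = 710,900.6300 / (14,612.3381 × 1.096209) = 44.38087.

44.38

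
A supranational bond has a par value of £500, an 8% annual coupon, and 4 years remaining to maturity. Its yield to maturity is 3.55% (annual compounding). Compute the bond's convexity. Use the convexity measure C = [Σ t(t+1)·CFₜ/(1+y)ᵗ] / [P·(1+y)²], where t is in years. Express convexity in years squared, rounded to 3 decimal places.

With y = 0.0355:
  t   CF        PV=CF/(1+0.0355)^t    t·PV        t(t+1)·PV
  1        40.00        38.6287        38.6287          77.2574
  2        40.00        37.3044        74.6088         223.8263
  3        40.00        36.0255       108.0764         432.3057
  4       540.00       469.6706     1,878.6823       9,393.4114
  Σ                    581.6291     2,099.9961      10,126.8007
P = 581.6291.
Convexity = Σ t(t+1)·PV / [P·(1+y)²] = 10,126.8007 / (581.6291 × 1.072260) = 16.23775.

16.238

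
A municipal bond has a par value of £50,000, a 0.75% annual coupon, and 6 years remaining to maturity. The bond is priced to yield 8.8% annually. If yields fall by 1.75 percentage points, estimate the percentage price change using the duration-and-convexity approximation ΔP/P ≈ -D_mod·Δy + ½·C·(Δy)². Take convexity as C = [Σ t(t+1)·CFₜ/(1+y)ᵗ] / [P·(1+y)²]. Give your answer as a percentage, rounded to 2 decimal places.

With y = 0.088:
  t   CF        PV=CF/(1+0.088)^t    t·PV        t(t+1)·PV
  1       375.00       344.6691       344.6691         689.3382
  2       375.00       316.7915       633.5829       1,900.7488
  3       375.00       291.1686       873.5059       3,494.0235
  4       375.00       267.6182     1,070.4729       5,352.3645
  5       375.00       245.9726     1,229.8632       7,379.1790
  6    50,375.00    30,369.7829   182,218.6972   1,275,530.8807
  Σ                 31,836.0029   186,370.7913   1,294,346.5348
P = 31,836.0029; D_Mac = 5.85409 yrs; D_mod = 5.38060 yrs; C = 34.34585.
Duration effect: -5.38060 × (-0.0175) = +0.094160
Convexity effect: 0.5 × 34.34585 × (-0.0175)² = +0.0052592
ΔP/P ≈ +0.094160 + 0.0052592 = +0.099420 = +9.9420%.

+9.94%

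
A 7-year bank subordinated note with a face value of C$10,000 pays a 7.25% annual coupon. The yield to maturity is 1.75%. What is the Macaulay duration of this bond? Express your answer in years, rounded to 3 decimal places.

Periodic yield y = 0.0175. Discount each cash flow and weight by its year:
  t   CF        PV=CF/(1+0.0175)^t    t·PV
  1       725.00       712.5307       712.5307
  2       725.00       700.2759     1,400.5518
  3       725.00       688.2318     2,064.6955
  4       725.00       676.3949     2,705.5797
  5       725.00       664.7616     3,323.8079
  6       725.00       653.3283     3,919.9701
  7    10,725.00     9,498.5295    66,489.7065
  Σ                 13,594.0528    80,616.8421
Price P = Σ PV = 13,594.0528.
Macaulay duration = Σ(t·PV) / P = 80,616.8421 / 13,594.0528 = 5.93030 years.

5.930 years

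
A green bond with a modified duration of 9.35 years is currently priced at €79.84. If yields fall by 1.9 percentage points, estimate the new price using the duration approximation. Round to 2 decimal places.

€94.02

Duration approximation: ΔP/P ≈ -D_mod · Δy = -9.35 × (-0.019) = +0.177650.
New price ≈ 79.84 × (1 + 0.177650) = 94.023576.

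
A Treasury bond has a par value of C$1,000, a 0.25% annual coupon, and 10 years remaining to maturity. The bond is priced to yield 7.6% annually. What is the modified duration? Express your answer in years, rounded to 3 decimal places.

Periodic yield y = 0.076. First find Macaulay duration:
  t   CF        PV=CF/(1+0.076)^t    t·PV
  1         2.50         2.3234         2.3234
  2         2.50         2.1593         4.3186
  3         2.50         2.0068         6.0204
  4         2.50         1.8651         7.4602
  5         2.50         1.7333         8.6666
  6         2.50         1.6109         9.6654
  7         2.50         1.4971        10.4798
  8         2.50         1.3914        11.1309
  9         2.50         1.2931        11.6378
  10    1,002.50       481.9053     4,819.0526
  Σ                    497.7856     4,890.7558
P = 497.7856; Macaulay duration = 4,890.7558 / 497.7856 = 9.82502 years.
Modified duration = D_Mac / (1 + y) = 9.82502 / 1.076 = 9.13106 years.

9.131 years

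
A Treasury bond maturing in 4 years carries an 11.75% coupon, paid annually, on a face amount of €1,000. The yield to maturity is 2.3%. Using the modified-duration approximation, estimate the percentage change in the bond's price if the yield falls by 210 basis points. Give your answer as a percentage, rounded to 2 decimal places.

Periodic yield y = 0.023. Modified duration first:
  t   CF        PV=CF/(1+0.023)^t    t·PV
  1       117.50       114.8583       114.8583
  2       117.50       112.2759       224.5518
  3       117.50       109.7516       329.2549
  4     1,117.50     1,020.3402     4,081.3608
  Σ                  1,357.2260     4,750.0258
P = 1,357.2260; D_Mac = 3.49980 yrs; D_mod = 3.49980/(1+0.023) = 3.42112 yrs.
ΔP/P ≈ -D_mod · Δy = -3.42112 × (-0.021) = +0.071843 = +7.1843%.

+7.18%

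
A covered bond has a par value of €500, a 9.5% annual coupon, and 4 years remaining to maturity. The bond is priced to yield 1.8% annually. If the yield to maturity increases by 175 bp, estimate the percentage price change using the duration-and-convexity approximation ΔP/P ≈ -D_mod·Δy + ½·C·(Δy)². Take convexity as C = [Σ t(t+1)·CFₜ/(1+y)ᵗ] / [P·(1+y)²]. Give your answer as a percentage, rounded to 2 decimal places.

With y = 0.018:
  t   CF        PV=CF/(1+0.018)^t    t·PV        t(t+1)·PV
  1        47.50        46.6601        46.6601          93.3202
  2        47.50        45.8351        91.6702         275.0105
  3        47.50        45.0246       135.0739         540.2957
  4       547.50       509.7920     2,039.1680      10,195.8399
  Σ                    647.3118     2,312.5722      11,104.4664
P = 647.3118; D_Mac = 3.57258 yrs; D_mod = 3.50941 yrs; C = 16.55345.
Duration effect: -3.50941 × (+0.0175) = -0.061415
Convexity effect: 0.5 × 16.55345 × (0.0175)² = +0.0025347
ΔP/P ≈ -0.061415 + 0.0025347 = -0.058880 = -5.8880%.

-5.89%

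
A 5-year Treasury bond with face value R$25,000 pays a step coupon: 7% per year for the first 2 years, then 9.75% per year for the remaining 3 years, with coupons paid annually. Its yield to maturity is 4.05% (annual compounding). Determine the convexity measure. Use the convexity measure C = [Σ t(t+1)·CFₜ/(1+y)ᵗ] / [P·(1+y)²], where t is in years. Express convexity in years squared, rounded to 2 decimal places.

23.23

With y = 0.0405:
  t   CF        PV=CF/(1+0.0405)^t    t·PV        t(t+1)·PV
  1     1,750.00     1,681.8837     1,681.8837       3,363.7674
  2     1,750.00     1,616.4188     3,232.8375       9,698.5125
  3     2,437.50     2,163.8062     6,491.4187      25,965.6750
  4     2,437.50     2,079.5831     8,318.3325      41,591.6626
  5    27,437.50    22,497.4925   112,487.4623     674,924.7737
  Σ                 30,039.1843   132,211.9348     755,544.3912
P = 30,039.1843.
Convexity = Σ t(t+1)·PV / [P·(1+y)²] = 755,544.3912 / (30,039.1843 × 1.082640) = 23.23206.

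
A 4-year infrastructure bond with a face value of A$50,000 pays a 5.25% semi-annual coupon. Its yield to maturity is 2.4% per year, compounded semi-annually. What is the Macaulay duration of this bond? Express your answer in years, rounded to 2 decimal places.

3.68 years

Periodic yield y = 0.012. Discount each cash flow and weight by its period:
  t   CF        PV=CF/(1+0.012)^t    t·PV
  1     1,312.50     1,296.9368     1,296.9368
  2     1,312.50     1,281.5581     2,563.1161
  3     1,312.50     1,266.3617     3,799.0852
  4     1,312.50     1,251.3456     5,005.3823
  5     1,312.50     1,236.5075     6,182.5374
  6     1,312.50     1,221.8453     7,331.0720
  7     1,312.50     1,207.3571     8,451.4994
  8    51,312.50    46,642.2051   373,137.6409
  Σ                 55,404.1171   407,767.2701
Price P = Σ PV = 55,404.1171.
Macaulay duration = Σ(t·PV) / P = 407,767.2701 / 55,404.1171 = 7.35987 half-year periods.
In years: 7.35987 / 2 = 3.67994 years.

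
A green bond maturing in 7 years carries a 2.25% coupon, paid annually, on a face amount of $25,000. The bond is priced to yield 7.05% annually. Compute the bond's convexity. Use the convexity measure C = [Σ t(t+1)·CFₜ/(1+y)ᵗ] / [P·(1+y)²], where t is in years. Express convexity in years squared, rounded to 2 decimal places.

43.97

With y = 0.0705:
  t   CF        PV=CF/(1+0.0705)^t    t·PV        t(t+1)·PV
  1       562.50       525.4554       525.4554       1,050.9108
  2       562.50       490.8504       981.7009       2,945.1026
  3       562.50       458.5245     1,375.5734       5,502.2936
  4       562.50       428.3274     1,713.3095       8,566.5477
  5       562.50       400.1190     2,000.5950      12,003.5698
  6       562.50       373.7683     2,242.6100      15,698.2697
  7    25,562.50    15,867.0658   111,069.4609     888,555.6872
  Σ                 18,544.1108   119,908.7050     934,322.3815
P = 18,544.1108.
Convexity = Σ t(t+1)·PV / [P·(1+y)²] = 934,322.3815 / (18,544.1108 × 1.145970) = 43.96604.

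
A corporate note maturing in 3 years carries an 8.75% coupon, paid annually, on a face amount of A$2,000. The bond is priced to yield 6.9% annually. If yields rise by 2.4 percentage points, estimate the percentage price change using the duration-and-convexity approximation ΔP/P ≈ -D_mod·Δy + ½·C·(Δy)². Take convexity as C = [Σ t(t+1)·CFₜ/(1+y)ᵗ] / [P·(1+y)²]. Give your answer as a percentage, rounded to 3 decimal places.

With y = 0.069:
  t   CF        PV=CF/(1+0.069)^t    t·PV        t(t+1)·PV
  1       175.00       163.7044       163.7044         327.4088
  2       175.00       153.1379       306.2758         918.8273
  3     2,175.00     1,780.4351     5,341.3053      21,365.2211
  Σ                  2,097.2774     5,811.2854      22,611.4572
P = 2,097.2774; D_Mac = 2.77087 yrs; D_mod = 2.59202 yrs; C = 9.43446.
Duration effect: -2.59202 × (+0.024) = -0.062209
Convexity effect: 0.5 × 9.43446 × (0.024)² = +0.0027171
ΔP/P ≈ -0.062209 + 0.0027171 = -0.059491 = -5.9491%.

-5.949%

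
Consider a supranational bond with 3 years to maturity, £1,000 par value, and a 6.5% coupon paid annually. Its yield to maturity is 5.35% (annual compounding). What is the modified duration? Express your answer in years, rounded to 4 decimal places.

Periodic yield y = 0.0535. First find Macaulay duration:
  t   CF        PV=CF/(1+0.0535)^t    t·PV
  1        65.00        61.6991        61.6991
  2        65.00        58.5658       117.1317
  3     1,065.00       910.8482     2,732.5445
  Σ                  1,031.1131     2,911.3752
P = 1,031.1131; Macaulay duration = 2,911.3752 / 1,031.1131 = 2.82353 years.
Modified duration = D_Mac / (1 + y) = 2.82353 / 1.0535 = 2.68014 years.

2.6801 years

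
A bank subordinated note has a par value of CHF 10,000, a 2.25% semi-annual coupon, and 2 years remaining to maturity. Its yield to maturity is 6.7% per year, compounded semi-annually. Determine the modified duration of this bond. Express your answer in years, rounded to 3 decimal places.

Periodic yield y = 0.0335. First find Macaulay duration:
  t   CF        PV=CF/(1+0.0335)^t    t·PV
  1       112.50       108.8534       108.8534
  2       112.50       105.3250       210.6500
  3       112.50       101.9110       305.7330
  4    10,112.50     8,863.7319    35,454.9275
  Σ                  9,179.8213    36,080.1640
P = 9,179.8213; Macaulay duration = 36,080.1640 / 9,179.8213 = 3.93038 half-year periods = 1.96519 years.
Modified duration = D_Mac / (1 + y) = 1.96519 / 1.0335 = 1.90149 years.

1.901 years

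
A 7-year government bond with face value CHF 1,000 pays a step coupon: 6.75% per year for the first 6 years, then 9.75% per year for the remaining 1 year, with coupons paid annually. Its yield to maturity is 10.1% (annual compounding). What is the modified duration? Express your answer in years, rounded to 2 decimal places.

5.18 years

Periodic yield y = 0.101. First find Macaulay duration:
  t   CF        PV=CF/(1+0.101)^t    t·PV
  1        67.50        61.3079        61.3079
  2        67.50        55.6838       111.3677
  3        67.50        50.5757       151.7271
  4        67.50        45.9361       183.7446
  5        67.50        41.7222       208.6110
  6        67.50        37.8948       227.3689
  7     1,097.50       559.6201     3,917.3406
  Σ                    852.7407     4,861.4677
P = 852.7407; Macaulay duration = 4,861.4677 / 852.7407 = 5.70099 years.
Modified duration = D_Mac / (1 + y) = 5.70099 / 1.101 = 5.17801 years.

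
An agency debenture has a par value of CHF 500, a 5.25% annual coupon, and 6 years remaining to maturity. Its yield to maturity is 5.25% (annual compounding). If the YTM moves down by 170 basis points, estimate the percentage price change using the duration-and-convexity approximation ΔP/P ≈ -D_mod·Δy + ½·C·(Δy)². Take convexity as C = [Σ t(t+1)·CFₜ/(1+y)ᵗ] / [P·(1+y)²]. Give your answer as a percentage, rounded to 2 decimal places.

With y = 0.0525:
  t   CF        PV=CF/(1+0.0525)^t    t·PV        t(t+1)·PV
  1        26.25        24.9406        24.9406          49.8812
  2        26.25        23.6965        47.3931         142.1793
  3        26.25        22.5145        67.5436         270.1744
  4        26.25        21.3915        85.5659         427.8297
  5        26.25        20.3244       101.6222         609.7335
  6       526.25       387.1324     2,322.7942      16,259.5594
  Σ                    500.0000     2,649.8597      17,759.3575
P = 500.0000; D_Mac = 5.29972 yrs; D_mod = 5.03536 yrs; C = 32.06366.
Duration effect: -5.03536 × (-0.017) = +0.085601
Convexity effect: 0.5 × 32.06366 × (-0.017)² = +0.0046332
ΔP/P ≈ +0.085601 + 0.0046332 = +0.090234 = +9.0234%.

+9.02%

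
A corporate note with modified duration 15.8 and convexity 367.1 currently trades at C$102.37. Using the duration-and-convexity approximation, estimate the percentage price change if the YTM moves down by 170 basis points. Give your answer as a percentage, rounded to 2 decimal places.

Duration effect: -D_mod·Δy = -15.8 × (-0.017) = +0.268600
Convexity effect: ½·C·(Δy)² = 0.5 × 367.1 × (-0.017)² = +0.05304595
ΔP/P ≈ +0.268600 + 0.05304595 = +0.32164595
= +32.164595%.

+32.16%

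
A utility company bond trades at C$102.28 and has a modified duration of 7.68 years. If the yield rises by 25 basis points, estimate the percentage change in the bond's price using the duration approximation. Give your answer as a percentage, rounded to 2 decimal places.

-1.92%

Duration approximation: ΔP/P ≈ -D_mod · Δy = -7.68 × (+0.0025) = -0.019200.
As a percentage: -1.9200%.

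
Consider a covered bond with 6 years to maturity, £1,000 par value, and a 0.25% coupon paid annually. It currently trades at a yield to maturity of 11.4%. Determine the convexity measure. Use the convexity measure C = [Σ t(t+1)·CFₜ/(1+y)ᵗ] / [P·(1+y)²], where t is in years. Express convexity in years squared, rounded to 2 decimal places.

33.44

With y = 0.114:
  t   CF        PV=CF/(1+0.114)^t    t·PV        t(t+1)·PV
  1         2.50         2.2442         2.2442           4.4883
  2         2.50         2.0145         4.0290          12.0871
  3         2.50         1.8084         5.4251          21.7003
  4         2.50         1.6233         6.4932          32.4660
  5         2.50         1.4572         7.2859          43.7155
  6     1,002.50       524.5335     3,147.2010      22,030.4073
  Σ                    533.6810     3,172.6784      22,144.8645
P = 533.6810.
Convexity = Σ t(t+1)·PV / [P·(1+y)²] = 22,144.8645 / (533.6810 × 1.240996) = 33.43651.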